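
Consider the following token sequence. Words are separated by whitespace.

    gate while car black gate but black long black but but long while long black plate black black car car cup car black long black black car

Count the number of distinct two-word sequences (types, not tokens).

20

27 tokens → 26 bigram windows in total.
Repeated bigrams (each contributes count−1 duplicates):
  long black: 3
  black black: 2
  black car: 2
  black long: 2
  car black: 2
6 duplicate windows → 26 − 6 = 20 distinct.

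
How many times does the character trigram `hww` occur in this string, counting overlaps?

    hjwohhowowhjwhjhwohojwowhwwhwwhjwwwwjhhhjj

2

Sliding a length-3 window over the 42 characters (40 positions):
  position 25–27: hww
  position 28–30: hww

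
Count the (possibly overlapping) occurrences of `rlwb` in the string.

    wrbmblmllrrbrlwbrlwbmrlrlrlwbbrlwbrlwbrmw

Sliding a length-4 window over the 41 characters (38 positions):
  position 13–16: rlwb
  position 17–20: rlwb
  position 26–29: rlwb
  position 31–34: rlwb
  position 35–38: rlwb

5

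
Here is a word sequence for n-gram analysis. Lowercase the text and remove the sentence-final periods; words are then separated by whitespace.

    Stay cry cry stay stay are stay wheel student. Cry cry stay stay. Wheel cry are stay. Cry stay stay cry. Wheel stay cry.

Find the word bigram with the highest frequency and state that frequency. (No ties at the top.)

"stay cry", 4 times

Bigram frequencies (highest first):
  stay cry: 4
  cry stay: 3
  stay stay: 3
  cry cry: 2
  are stay: 2
  stay wheel: 2
  … (7 more, each ≤ 1)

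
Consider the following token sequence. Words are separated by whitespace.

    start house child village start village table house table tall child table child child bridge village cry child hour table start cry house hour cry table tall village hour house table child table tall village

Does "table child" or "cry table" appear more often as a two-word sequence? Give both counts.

"table child" (2 vs 1)

"table child": 2 occurrences
"cry table": 1 occurrence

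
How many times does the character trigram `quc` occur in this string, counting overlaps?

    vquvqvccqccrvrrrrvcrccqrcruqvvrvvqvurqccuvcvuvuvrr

Sliding a length-3 window over the 50 characters (48 positions):
  (no match at any position)

0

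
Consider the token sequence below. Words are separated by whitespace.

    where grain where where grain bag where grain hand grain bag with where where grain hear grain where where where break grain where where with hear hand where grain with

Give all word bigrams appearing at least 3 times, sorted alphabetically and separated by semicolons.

Bigram counts meeting the condition (at least 3 times):
  grain where: 3
  where grain: 5
  where where: 5

grain where; where grain; where where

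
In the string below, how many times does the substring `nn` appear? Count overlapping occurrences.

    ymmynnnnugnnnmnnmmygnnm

7

Sliding a length-2 window over the 23 characters (22 positions):
  position 5–6: nn
  position 6–7: nn
  position 7–8: nn
  position 11–12: nn
  position 12–13: nn
  position 15–16: nn
  position 21–22: nn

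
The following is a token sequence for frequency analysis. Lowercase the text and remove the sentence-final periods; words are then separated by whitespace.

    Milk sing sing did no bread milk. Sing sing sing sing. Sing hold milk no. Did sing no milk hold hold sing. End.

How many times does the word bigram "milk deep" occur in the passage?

Scanning the 22 overlapping bigram windows for "milk deep":
  (none found)

0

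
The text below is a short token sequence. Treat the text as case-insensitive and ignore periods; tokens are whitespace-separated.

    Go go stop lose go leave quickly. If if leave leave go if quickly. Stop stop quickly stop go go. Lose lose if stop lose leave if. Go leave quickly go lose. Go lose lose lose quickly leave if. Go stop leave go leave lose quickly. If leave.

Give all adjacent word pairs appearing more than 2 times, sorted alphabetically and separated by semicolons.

Bigram counts meeting the condition (more than 2 times):
  go leave: 3
  go lose: 3
  lose lose: 3

go leave; go lose; lose lose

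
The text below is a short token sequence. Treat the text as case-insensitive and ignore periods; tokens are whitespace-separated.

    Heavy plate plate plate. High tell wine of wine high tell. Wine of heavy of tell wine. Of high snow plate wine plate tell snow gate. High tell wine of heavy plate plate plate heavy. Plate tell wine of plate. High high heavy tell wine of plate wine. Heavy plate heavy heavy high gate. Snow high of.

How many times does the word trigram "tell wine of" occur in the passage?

6

Scanning the 55 overlapping trigram windows for "tell wine of":
  position 6–8: tell wine of
  position 11–13: tell wine of
  position 16–18: tell wine of
  position 28–30: tell wine of
  position 37–39: tell wine of
  position 44–46: tell wine of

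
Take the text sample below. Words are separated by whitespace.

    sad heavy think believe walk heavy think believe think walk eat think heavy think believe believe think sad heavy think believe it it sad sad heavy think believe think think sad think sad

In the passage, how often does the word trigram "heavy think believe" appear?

5

Scanning the 31 overlapping trigram windows for "heavy think believe":
  position 2–4: heavy think believe
  position 6–8: heavy think believe
  position 13–15: heavy think believe
  position 19–21: heavy think believe
  position 26–28: heavy think believe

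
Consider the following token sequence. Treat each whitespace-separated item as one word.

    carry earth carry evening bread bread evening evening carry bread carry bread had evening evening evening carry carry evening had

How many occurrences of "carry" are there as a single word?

6

Scanning the 20 tokens for "carry":
  position 1: carry
  position 3: carry
  position 9: carry
  position 11: carry
  position 17: carry
  position 18: carry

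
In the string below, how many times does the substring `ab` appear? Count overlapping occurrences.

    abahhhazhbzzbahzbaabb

Sliding a length-2 window over the 21 characters (20 positions):
  position 1–2: ab
  position 19–20: ab

2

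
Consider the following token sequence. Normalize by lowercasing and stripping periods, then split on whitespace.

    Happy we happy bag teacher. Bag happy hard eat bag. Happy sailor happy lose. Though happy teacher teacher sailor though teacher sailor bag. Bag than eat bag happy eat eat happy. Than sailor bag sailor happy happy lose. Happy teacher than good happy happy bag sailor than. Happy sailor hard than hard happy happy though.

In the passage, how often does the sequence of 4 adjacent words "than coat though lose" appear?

0

Scanning the 52 overlapping 4-gram windows for "than coat though lose":
  (none found)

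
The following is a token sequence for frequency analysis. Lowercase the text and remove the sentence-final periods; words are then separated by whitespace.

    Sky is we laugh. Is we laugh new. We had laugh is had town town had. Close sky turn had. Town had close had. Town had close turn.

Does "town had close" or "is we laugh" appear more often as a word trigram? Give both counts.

"town had close": 3 occurrences
"is we laugh": 2 occurrences

"town had close" (3 vs 2)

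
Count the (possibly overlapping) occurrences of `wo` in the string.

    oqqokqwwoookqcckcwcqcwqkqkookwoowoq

3

Sliding a length-2 window over the 35 characters (34 positions):
  position 8–9: wo
  position 30–31: wo
  position 33–34: wo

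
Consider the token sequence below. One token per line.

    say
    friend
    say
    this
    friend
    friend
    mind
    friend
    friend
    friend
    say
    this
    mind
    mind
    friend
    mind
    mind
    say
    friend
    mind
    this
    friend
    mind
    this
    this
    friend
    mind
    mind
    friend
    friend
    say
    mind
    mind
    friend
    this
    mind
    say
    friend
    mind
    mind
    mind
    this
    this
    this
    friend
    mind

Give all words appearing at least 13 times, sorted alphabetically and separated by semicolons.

friend; mind

Unigram counts meeting the condition (at least 13 times):
  friend: 15
  mind: 16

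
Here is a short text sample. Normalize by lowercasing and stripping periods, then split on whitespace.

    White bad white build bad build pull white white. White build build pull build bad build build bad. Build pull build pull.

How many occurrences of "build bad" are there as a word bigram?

3

Scanning the 21 overlapping bigram windows for "build bad":
  position 4–5: build bad
  position 14–15: build bad
  position 17–18: build bad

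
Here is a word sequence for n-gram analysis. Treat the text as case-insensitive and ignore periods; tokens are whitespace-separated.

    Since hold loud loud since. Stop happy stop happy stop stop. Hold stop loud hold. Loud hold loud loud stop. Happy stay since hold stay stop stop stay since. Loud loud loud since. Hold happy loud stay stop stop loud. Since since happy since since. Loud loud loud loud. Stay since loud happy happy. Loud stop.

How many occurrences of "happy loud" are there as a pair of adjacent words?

2

Scanning the 55 overlapping bigram windows for "happy loud":
  position 35–36: happy loud
  position 54–55: happy loud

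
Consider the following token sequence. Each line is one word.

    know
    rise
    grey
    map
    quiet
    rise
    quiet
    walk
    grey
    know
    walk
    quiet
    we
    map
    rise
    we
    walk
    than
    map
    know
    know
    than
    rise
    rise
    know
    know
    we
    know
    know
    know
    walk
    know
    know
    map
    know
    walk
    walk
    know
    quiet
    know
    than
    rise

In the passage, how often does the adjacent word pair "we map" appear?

Scanning the 41 overlapping bigram windows for "we map":
  position 13–14: we map

1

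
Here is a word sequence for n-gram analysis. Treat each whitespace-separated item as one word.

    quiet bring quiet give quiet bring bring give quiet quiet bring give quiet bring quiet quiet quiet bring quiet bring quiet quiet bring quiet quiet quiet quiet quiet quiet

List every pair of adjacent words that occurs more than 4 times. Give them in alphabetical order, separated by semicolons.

Bigram counts meeting the condition (more than 4 times):
  bring quiet: 5
  quiet bring: 7
  quiet quiet: 9

bring quiet; quiet bring; quiet quiet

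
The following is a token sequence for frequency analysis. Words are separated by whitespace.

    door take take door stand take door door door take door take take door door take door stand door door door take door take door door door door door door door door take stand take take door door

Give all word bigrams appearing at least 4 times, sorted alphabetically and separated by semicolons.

Bigram counts meeting the condition (at least 4 times):
  door door: 13
  door take: 7
  take door: 8

door door; door take; take door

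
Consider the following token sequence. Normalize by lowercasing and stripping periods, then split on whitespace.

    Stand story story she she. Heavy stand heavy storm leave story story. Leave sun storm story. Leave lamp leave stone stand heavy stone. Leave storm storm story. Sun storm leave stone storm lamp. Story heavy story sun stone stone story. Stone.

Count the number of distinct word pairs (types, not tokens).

32

41 tokens → 40 bigram windows in total.
Repeated bigrams (each contributes count−1 duplicates):
  leave stone: 2
  stand heavy: 2
  storm leave: 2
  storm story: 2
  story leave: 2
  story story: 2
  story sun: 2
  sun storm: 2
8 duplicate windows → 40 − 8 = 32 distinct.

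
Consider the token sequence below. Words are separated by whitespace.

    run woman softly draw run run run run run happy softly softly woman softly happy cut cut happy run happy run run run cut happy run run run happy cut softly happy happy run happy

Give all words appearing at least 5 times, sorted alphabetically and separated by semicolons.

happy; run; softly

Unigram counts meeting the condition (at least 5 times):
  happy: 9
  run: 14
  softly: 5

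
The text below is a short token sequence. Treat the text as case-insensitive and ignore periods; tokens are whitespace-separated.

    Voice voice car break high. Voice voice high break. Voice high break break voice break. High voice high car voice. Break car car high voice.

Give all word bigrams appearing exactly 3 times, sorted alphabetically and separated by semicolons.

high voice; voice high

Bigram counts meeting the condition (exactly 3 times):
  high voice: 3
  voice high: 3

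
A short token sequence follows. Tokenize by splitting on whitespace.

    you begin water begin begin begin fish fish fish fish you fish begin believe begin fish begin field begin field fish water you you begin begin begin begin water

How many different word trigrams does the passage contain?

24

29 tokens → 27 trigram windows in total.
Repeated trigrams (each contributes count−1 duplicates):
  begin begin begin: 3
  fish fish fish: 2
3 duplicate windows → 27 − 3 = 24 distinct.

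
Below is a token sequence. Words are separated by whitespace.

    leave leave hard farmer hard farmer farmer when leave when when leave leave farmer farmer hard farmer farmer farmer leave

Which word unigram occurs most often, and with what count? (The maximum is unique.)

"farmer", 8 times

Unigram frequencies (highest first):
  farmer: 8
  leave: 6
  hard: 3
  when: 3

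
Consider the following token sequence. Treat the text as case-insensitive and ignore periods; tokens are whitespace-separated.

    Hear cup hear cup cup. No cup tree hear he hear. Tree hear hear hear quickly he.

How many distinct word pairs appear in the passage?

17 tokens → 16 bigram windows in total.
Repeated bigrams (each contributes count−1 duplicates):
  hear cup: 2
  hear hear: 2
  tree hear: 2
3 duplicate windows → 16 − 3 = 13 distinct.

13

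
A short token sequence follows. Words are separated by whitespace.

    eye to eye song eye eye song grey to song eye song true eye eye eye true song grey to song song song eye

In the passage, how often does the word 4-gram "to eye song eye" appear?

Scanning the 21 overlapping 4-gram windows for "to eye song eye":
  position 2–5: to eye song eye

1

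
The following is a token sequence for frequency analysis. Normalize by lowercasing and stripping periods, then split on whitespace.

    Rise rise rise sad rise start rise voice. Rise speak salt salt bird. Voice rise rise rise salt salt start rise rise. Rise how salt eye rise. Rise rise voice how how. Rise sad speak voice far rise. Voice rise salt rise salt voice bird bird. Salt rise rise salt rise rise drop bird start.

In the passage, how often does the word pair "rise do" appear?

0

Scanning the 54 overlapping bigram windows for "rise do":
  (none found)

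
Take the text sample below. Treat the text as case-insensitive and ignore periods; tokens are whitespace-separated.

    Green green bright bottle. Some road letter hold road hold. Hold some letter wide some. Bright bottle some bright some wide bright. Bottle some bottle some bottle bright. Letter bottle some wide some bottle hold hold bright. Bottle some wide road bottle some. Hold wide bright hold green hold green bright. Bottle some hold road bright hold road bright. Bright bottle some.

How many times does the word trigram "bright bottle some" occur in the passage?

Scanning the 60 overlapping trigram windows for "bright bottle some":
  position 3–5: bright bottle some
  position 16–18: bright bottle some
  position 22–24: bright bottle some
  position 37–39: bright bottle some
  position 51–53: bright bottle some
  position 60–62: bright bottle some

6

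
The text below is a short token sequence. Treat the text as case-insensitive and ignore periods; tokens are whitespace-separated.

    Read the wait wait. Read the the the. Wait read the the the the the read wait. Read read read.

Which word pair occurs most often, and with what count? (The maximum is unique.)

"the the", 6 times

Bigram frequencies (highest first):
  the the: 6
  read the: 3
  wait read: 3
  the wait: 2
  read read: 2
  wait wait: 1
  … (2 more, each ≤ 1)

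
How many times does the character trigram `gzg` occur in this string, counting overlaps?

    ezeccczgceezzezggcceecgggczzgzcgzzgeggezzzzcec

Sliding a length-3 window over the 46 characters (44 positions):
  (no match at any position)

0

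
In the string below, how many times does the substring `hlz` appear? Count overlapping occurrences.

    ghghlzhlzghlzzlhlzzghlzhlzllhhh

6

Sliding a length-3 window over the 31 characters (29 positions):
  position 4–6: hlz
  position 7–9: hlz
  position 11–13: hlz
  position 16–18: hlz
  position 21–23: hlz
  position 24–26: hlz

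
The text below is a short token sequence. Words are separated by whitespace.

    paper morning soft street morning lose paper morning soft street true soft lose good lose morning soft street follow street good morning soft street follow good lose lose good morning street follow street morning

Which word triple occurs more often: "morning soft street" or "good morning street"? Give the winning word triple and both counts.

"morning soft street": 4 occurrences
"good morning street": 1 occurrence

"morning soft street" (4 vs 1)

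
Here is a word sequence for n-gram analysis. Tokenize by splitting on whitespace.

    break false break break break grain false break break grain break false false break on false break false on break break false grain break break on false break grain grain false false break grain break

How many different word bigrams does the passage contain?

35 tokens → 34 bigram windows in total.
Repeated bigrams (each contributes count−1 duplicates):
  false break: 6
  break break: 5
  break false: 4
  break grain: 4
  grain break: 3
  break on: 2
  false false: 2
  grain false: 2
  … (1 more repeated)
21 duplicate windows → 34 − 21 = 13 distinct.

13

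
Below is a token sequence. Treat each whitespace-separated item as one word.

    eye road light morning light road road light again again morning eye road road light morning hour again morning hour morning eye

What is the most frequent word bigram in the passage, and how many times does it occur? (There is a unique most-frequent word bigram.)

"road light", 3 times

Bigram frequencies (highest first):
  road light: 3
  eye road: 2
  light morning: 2
  road road: 2
  again morning: 2
  morning eye: 2
  … (7 more, each ≤ 2)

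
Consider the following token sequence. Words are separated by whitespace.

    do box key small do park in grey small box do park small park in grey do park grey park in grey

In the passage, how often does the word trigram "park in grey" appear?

Scanning the 20 overlapping trigram windows for "park in grey":
  position 6–8: park in grey
  position 14–16: park in grey
  position 20–22: park in grey

3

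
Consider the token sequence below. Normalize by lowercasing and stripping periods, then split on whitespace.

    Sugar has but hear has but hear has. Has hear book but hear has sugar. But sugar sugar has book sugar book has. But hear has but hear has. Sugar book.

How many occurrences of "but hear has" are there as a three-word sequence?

5

Scanning the 29 overlapping trigram windows for "but hear has":
  position 3–5: but hear has
  position 6–8: but hear has
  position 12–14: but hear has
  position 24–26: but hear has
  position 27–29: but hear has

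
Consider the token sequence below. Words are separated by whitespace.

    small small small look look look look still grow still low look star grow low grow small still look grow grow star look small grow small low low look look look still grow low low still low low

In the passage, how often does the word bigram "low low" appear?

Scanning the 37 overlapping bigram windows for "low low":
  position 27–28: low low
  position 34–35: low low
  position 37–38: low low

3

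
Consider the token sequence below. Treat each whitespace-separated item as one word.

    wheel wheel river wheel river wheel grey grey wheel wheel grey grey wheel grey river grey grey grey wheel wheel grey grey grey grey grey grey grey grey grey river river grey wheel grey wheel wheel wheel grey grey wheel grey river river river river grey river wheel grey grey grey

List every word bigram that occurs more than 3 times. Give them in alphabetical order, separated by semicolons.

grey grey; grey river; grey wheel; river river; wheel grey; wheel wheel

Bigram counts meeting the condition (more than 3 times):
  grey grey: 15
  grey river: 4
  grey wheel: 6
  river river: 4
  wheel grey: 8
  wheel wheel: 5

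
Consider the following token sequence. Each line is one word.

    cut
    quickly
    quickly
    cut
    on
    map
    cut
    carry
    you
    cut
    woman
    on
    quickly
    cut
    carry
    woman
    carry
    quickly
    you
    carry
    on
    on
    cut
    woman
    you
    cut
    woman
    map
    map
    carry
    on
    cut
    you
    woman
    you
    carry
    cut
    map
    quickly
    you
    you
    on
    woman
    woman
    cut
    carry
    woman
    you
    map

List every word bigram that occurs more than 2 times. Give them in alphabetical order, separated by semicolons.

cut carry; cut woman; woman you

Bigram counts meeting the condition (more than 2 times):
  cut carry: 3
  cut woman: 3
  woman you: 3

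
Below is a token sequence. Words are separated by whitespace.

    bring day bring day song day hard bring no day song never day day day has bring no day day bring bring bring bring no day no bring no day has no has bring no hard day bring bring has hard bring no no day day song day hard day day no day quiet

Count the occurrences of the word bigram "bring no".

6

Scanning the 53 overlapping bigram windows for "bring no":
  position 8–9: bring no
  position 17–18: bring no
  position 24–25: bring no
  position 28–29: bring no
  position 34–35: bring no
  position 42–43: bring no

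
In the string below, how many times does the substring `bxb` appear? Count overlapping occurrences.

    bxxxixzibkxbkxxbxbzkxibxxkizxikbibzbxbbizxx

2

Sliding a length-3 window over the 43 characters (41 positions):
  position 16–18: bxb
  position 36–38: bxb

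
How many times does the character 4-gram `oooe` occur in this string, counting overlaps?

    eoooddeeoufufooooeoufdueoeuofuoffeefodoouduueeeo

Sliding a length-4 window over the 48 characters (45 positions):
  position 15–18: oooe

1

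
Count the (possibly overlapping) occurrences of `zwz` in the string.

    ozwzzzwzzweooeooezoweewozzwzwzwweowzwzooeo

Sliding a length-3 window over the 42 characters (40 positions):
  position 2–4: zwz
  position 6–8: zwz
  position 26–28: zwz
  position 28–30: zwz
  position 36–38: zwz

5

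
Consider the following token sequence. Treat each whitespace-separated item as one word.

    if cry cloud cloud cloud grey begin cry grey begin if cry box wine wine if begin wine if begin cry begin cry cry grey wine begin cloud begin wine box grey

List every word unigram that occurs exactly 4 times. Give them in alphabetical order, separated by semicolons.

Unigram counts meeting the condition (exactly 4 times):
  cloud: 4
  grey: 4
  if: 4

cloud; grey; if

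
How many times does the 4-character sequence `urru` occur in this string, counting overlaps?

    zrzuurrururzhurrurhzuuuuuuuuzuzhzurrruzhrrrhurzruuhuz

2

Sliding a length-4 window over the 53 characters (50 positions):
  position 5–8: urru
  position 14–17: urru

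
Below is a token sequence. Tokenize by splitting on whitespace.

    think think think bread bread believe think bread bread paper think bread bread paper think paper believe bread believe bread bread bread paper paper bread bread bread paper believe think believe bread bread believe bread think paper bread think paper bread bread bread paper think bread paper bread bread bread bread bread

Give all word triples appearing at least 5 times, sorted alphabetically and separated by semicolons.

Trigram counts meeting the condition (at least 5 times):
  bread bread bread: 6
  bread bread paper: 5

bread bread bread; bread bread paper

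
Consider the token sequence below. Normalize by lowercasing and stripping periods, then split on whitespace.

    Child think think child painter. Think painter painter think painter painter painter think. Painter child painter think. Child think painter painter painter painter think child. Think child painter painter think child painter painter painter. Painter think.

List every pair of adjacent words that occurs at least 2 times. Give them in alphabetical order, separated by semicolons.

child painter; child think; painter painter; painter think; think child; think painter

Bigram counts meeting the condition (at least 2 times):
  child painter: 4
  child think: 3
  painter painter: 10
  painter think: 7
  think child: 5
  think painter: 4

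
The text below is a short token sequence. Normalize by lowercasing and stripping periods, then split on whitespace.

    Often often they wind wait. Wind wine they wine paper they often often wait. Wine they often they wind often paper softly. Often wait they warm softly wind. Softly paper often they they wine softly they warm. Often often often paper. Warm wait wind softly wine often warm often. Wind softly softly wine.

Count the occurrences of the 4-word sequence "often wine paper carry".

0

Scanning the 50 overlapping 4-gram windows for "often wine paper carry":
  (none found)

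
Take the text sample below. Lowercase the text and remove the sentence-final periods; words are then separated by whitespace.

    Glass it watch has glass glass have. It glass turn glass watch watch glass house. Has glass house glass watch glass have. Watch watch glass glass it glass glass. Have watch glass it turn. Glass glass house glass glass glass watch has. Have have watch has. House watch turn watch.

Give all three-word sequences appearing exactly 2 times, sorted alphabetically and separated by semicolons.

Trigram counts meeting the condition (exactly 2 times):
  glass glass have: 2
  glass have watch: 2
  glass house glass: 2
  watch watch glass: 2

glass glass have; glass have watch; glass house glass; watch watch glass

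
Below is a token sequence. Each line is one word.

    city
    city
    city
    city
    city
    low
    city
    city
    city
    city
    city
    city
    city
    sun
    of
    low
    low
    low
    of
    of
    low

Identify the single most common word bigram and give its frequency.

"city city", 10 times

Bigram frequencies (highest first):
  city city: 10
  of low: 2
  low low: 2
  city low: 1
  low city: 1
  city sun: 1
  … (3 more, each ≤ 1)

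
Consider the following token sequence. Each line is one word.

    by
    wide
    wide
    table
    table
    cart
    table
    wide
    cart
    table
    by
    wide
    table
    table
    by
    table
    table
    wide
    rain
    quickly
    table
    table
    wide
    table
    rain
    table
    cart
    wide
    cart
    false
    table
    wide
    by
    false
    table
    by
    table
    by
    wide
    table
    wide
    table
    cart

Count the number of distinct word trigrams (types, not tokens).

43 tokens → 41 trigram windows in total.
Repeated trigrams (each contributes count−1 duplicates):
  by wide table: 2
  table by table: 2
  table by wide: 2
  table table wide: 2
  table wide table: 2
  wide table table: 2
6 duplicate windows → 41 − 6 = 35 distinct.

35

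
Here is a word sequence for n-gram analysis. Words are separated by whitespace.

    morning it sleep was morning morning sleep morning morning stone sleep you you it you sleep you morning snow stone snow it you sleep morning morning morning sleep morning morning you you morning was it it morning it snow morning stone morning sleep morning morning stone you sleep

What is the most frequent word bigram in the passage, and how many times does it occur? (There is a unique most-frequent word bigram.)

Bigram frequencies (highest first):
  morning morning: 6
  sleep morning: 4
  morning sleep: 3
  morning stone: 3
  you sleep: 3
  morning it: 2
  … (22 more, each ≤ 2)

"morning morning", 6 times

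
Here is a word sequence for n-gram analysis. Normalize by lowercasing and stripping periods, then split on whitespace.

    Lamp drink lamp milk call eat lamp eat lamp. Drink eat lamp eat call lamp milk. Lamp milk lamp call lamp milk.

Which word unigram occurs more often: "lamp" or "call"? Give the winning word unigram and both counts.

"lamp": 9 occurrences
"call": 3 occurrences

"lamp" (9 vs 3)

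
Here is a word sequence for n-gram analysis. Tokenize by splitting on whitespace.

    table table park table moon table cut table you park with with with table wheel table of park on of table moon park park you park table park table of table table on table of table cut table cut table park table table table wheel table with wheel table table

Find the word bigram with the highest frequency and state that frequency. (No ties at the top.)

Bigram frequencies (highest first):
  table table: 5
  park table: 4
  table park: 3
  table cut: 3
  cut table: 3
  wheel table: 3
  … (20 more, each ≤ 3)

"table table", 5 times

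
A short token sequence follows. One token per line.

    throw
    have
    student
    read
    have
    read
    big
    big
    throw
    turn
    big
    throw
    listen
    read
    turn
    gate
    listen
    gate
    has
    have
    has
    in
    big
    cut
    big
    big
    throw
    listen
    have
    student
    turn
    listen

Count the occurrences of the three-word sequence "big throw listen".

Scanning the 30 overlapping trigram windows for "big throw listen":
  position 11–13: big throw listen
  position 26–28: big throw listen

2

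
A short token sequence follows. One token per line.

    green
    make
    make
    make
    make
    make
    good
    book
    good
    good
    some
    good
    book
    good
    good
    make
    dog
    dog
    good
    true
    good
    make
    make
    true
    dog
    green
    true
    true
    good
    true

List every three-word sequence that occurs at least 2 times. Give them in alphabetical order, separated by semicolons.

Trigram counts meeting the condition (at least 2 times):
  book good good: 2
  good book good: 2
  make make make: 3

book good good; good book good; make make make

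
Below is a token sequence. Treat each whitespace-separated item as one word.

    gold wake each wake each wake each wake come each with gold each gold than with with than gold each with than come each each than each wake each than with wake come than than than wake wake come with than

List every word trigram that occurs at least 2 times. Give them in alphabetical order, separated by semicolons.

Trigram counts meeting the condition (at least 2 times):
  each wake each: 3
  wake each wake: 3

each wake each; wake each wake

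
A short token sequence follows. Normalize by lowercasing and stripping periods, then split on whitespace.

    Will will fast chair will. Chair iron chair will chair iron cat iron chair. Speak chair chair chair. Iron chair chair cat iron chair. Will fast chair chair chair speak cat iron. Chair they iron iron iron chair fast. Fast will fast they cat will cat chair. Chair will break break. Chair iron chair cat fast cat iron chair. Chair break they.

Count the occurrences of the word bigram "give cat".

Scanning the 61 overlapping bigram windows for "give cat":
  (none found)

0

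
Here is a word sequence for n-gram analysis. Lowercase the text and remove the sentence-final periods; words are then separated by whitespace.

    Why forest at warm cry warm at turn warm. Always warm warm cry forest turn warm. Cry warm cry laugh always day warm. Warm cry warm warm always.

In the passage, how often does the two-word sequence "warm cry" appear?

5

Scanning the 27 overlapping bigram windows for "warm cry":
  position 4–5: warm cry
  position 12–13: warm cry
  position 16–17: warm cry
  position 18–19: warm cry
  position 24–25: warm cry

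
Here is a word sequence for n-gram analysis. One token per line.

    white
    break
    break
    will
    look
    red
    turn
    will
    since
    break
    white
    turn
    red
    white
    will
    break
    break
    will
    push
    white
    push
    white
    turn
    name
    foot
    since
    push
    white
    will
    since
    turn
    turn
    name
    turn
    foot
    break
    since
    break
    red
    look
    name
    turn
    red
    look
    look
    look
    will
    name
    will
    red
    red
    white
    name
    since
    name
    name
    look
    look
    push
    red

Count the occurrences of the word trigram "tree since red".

Scanning the 58 overlapping trigram windows for "tree since red":
  (none found)

0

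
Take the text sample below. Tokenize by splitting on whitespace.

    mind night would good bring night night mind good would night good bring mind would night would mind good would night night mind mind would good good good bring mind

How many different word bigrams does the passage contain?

16

30 tokens → 29 bigram windows in total.
Repeated bigrams (each contributes count−1 duplicates):
  good bring: 3
  would night: 3
  bring mind: 2
  good good: 2
  good would: 2
  mind good: 2
  mind would: 2
  night mind: 2
  … (3 more repeated)
13 duplicate windows → 29 − 13 = 16 distinct.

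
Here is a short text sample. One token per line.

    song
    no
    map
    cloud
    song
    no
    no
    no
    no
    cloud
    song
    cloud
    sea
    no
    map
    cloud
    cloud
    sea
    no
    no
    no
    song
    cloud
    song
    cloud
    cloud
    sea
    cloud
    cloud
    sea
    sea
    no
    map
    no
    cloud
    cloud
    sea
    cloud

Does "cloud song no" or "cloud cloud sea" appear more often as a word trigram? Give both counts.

"cloud cloud sea" (4 vs 1)

"cloud song no": 1 occurrence
"cloud cloud sea": 4 occurrences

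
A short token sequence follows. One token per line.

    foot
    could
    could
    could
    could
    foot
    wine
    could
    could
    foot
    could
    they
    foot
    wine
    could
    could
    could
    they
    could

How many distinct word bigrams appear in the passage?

8

19 tokens → 18 bigram windows in total.
Repeated bigrams (each contributes count−1 duplicates):
  could could: 6
  could foot: 2
  could they: 2
  foot could: 2
  foot wine: 2
  wine could: 2
10 duplicate windows → 18 − 10 = 8 distinct.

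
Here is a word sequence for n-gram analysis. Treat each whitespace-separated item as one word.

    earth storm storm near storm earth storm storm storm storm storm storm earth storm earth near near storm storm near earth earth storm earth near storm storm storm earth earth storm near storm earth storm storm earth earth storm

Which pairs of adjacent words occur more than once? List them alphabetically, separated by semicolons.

Bigram counts meeting the condition (more than once):
  earth earth: 3
  earth near: 2
  earth storm: 7
  near storm: 4
  storm earth: 7
  storm near: 3
  storm storm: 10

earth earth; earth near; earth storm; near storm; storm earth; storm near; storm storm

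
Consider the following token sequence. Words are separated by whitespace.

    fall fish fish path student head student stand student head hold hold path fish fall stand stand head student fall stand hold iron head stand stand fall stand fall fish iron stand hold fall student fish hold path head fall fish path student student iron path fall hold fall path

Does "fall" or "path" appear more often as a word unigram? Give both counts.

"fall": 9 occurrences
"path": 6 occurrences

"fall" (9 vs 6)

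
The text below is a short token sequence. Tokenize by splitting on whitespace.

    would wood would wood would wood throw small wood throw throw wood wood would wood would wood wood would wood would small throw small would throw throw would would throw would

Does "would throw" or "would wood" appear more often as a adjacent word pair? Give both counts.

"would throw": 2 occurrences
"would wood": 6 occurrences

"would wood" (6 vs 2)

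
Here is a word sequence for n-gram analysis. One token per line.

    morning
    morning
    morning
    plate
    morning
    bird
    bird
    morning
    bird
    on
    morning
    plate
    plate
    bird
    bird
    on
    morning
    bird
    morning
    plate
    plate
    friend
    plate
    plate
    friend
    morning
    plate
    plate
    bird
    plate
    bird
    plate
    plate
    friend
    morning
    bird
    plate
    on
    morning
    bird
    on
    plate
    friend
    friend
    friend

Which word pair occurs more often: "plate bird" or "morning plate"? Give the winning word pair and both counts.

"morning plate" (4 vs 3)

"plate bird": 3 occurrences
"morning plate": 4 occurrences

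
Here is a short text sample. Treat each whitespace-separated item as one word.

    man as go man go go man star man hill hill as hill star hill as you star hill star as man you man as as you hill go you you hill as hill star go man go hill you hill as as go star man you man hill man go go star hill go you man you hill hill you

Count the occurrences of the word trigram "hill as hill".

Scanning the 59 overlapping trigram windows for "hill as hill":
  position 11–13: hill as hill
  position 32–34: hill as hill

2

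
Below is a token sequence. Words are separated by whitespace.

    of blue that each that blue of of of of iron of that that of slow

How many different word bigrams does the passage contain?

16 tokens → 15 bigram windows in total.
Repeated bigrams (each contributes count−1 duplicates):
  of of: 3
2 duplicate windows → 15 − 2 = 13 distinct.

13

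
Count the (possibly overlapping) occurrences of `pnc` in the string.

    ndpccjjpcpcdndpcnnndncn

0

Sliding a length-3 window over the 23 characters (21 positions):
  (no match at any position)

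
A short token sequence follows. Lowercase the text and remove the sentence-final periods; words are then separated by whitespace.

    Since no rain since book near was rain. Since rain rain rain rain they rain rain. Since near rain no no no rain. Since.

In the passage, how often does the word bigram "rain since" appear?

4

Scanning the 23 overlapping bigram windows for "rain since":
  position 3–4: rain since
  position 8–9: rain since
  position 16–17: rain since
  position 23–24: rain since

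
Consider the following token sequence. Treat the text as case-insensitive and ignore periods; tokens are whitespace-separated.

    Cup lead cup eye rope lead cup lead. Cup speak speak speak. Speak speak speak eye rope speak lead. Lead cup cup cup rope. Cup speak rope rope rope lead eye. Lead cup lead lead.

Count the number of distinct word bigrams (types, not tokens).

18

35 tokens → 34 bigram windows in total.
Repeated bigrams (each contributes count−1 duplicates):
  lead cup: 5
  speak speak: 5
  cup lead: 3
  cup cup: 2
  cup speak: 2
  eye rope: 2
  lead lead: 2
  rope lead: 2
  … (1 more repeated)
16 duplicate windows → 34 − 16 = 18 distinct.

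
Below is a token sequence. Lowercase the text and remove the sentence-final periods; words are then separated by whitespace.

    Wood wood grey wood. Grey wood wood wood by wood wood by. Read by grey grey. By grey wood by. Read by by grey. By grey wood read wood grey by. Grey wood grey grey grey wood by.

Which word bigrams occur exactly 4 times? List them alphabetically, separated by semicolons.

wood by; wood grey; wood wood

Bigram counts meeting the condition (exactly 4 times):
  wood by: 4
  wood grey: 4
  wood wood: 4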